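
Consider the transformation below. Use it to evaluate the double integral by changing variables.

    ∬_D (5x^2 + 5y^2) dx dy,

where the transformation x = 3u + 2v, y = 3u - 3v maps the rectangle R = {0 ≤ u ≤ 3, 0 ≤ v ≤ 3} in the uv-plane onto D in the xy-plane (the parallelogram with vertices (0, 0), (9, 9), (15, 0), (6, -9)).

Compute the Jacobian determinant of (x, y) with respect to (u, v):

    ∂(x,y)/∂(u,v) = | 3  2 | = (3)(-3) - (2)(3) = -15.
                   | 3  -3 |

Its absolute value is |J| = 15 (the area scaling factor).

Substituting x = 3u + 2v, y = 3u - 3v into the integrand,

    5x^2 + 5y^2 → 90u^2 - 30u v + 65v^2,

so the integral becomes

    ∬_R (90u^2 - 30u v + 65v^2) · |J| du dv = ∫_0^3 ∫_0^3 (1350u^2 - 450u v + 975v^2) dv du.

Inner (v): 4050u^2 - 2025u + 8775.
Outer (u): 107325/2.

Therefore ∬_D (5x^2 + 5y^2) dx dy = 107325/2.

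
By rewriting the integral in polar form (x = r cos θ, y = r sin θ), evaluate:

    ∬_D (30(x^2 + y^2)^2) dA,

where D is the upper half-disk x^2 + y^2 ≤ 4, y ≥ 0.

The region D is 0 ≤ r ≤ 2, 0 ≤ θ ≤ π in polar coordinates, where x = r cos(θ), y = r sin(θ), and dA = r dr dθ.

Under the substitution, the integrand becomes 30r^4, so

    ∬_D (30(x^2 + y^2)^2) dA = ∫_{0}^{π} ∫_{0}^{2} (30r^4) · r dr dθ.

Inner integral (in r): ∫_{0}^{2} (30r^4) · r dr = 320.

Outer integral (in θ): ∫_{0}^{π} (320) dθ = 320π.

Therefore ∬_D (30(x^2 + y^2)^2) dA = 320π.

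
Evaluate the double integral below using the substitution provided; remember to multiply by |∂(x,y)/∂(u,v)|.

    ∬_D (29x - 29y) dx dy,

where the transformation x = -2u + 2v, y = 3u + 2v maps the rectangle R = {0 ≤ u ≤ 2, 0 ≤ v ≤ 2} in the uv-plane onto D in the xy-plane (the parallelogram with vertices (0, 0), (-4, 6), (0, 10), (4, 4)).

Compute the Jacobian determinant of (x, y) with respect to (u, v):

    ∂(x,y)/∂(u,v) = | -2  2 | = (-2)(2) - (2)(3) = -10.
                   | 3  2 |

Its absolute value is |J| = 10 (the area scaling factor).

Substituting x = -2u + 2v, y = 3u + 2v into the integrand,

    29x - 29y → -145u,

so the integral becomes

    ∬_R (-145u) · |J| du dv = ∫_0^2 ∫_0^2 (-1450u) dv du.

Inner (v): -2900u.
Outer (u): -5800.

Therefore ∬_D (29x - 29y) dx dy = -5800.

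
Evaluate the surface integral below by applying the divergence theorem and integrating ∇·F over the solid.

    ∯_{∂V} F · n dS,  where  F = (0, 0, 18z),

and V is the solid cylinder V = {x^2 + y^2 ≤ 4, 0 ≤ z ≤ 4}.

By the divergence theorem,

    ∯_{∂V} F · n dS = ∭_V (∇ · F) dV.

Compute the divergence:
    ∇ · F = ∂F_x/∂x + ∂F_y/∂y + ∂F_z/∂z = 0 + 0 + 18 = 18.

In cylindrical coordinates, x = r cos(θ), y = r sin(θ), z = z, dV = r dr dθ dz, with 0 ≤ r ≤ 2, 0 ≤ θ ≤ 2π, 0 ≤ z ≤ 4.

The integrand, after substitution and multiplying by the volume element, becomes (18) · r, so

    ∭_V (∇·F) dV = ∫_0^{2π} ∫_0^{2} ∫_0^{4} (18) · r dz dr dθ.

Inner (z from 0 to 4): 72r.
Middle (r from 0 to 2): 144.
Outer (θ from 0 to 2π): 288π.

Therefore ∯_{∂V} F · n dS = 288π.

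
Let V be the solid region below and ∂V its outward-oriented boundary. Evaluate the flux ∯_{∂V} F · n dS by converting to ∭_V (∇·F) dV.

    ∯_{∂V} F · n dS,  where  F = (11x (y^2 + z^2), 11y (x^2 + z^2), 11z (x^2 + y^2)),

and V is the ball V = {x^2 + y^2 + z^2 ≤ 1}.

By the divergence theorem,

    ∯_{∂V} F · n dS = ∭_V (∇ · F) dV.

Compute the divergence:
    ∇ · F = ∂F_x/∂x + ∂F_y/∂y + ∂F_z/∂z = 11y^2 + 11z^2 + 11x^2 + 11z^2 + 11x^2 + 11y^2 = 22x^2 + 22y^2 + 22z^2.

In spherical coordinates, x = ρ sin(φ) cos(θ), y = ρ sin(φ) sin(θ), z = ρ cos(φ), dV = ρ^2 sin(φ) dρ dφ dθ, with 0 ≤ ρ ≤ 1, 0 ≤ φ ≤ π, 0 ≤ θ ≤ 2π.

The integrand, after substitution and multiplying by the volume element, becomes (22ρ^2) · ρ^2 sin(φ), so

    ∭_V (∇·F) dV = ∫_0^{2π} ∫_0^{π} ∫_0^{1} (22ρ^2) · ρ^2 sin(φ) dρ dφ dθ.

Inner (ρ from 0 to 1): 22sin(φ)/5.
Middle (φ from 0 to π): 44/5.
Outer (θ from 0 to 2π): 88π/5.

Therefore ∯_{∂V} F · n dS = 88π/5.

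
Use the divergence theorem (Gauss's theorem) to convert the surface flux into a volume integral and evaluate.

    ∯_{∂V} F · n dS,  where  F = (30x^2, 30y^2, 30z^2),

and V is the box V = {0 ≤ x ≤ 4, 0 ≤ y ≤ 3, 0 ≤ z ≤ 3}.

By the divergence theorem,

    ∯_{∂V} F · n dS = ∭_V (∇ · F) dV.

Compute the divergence:
    ∇ · F = ∂F_x/∂x + ∂F_y/∂y + ∂F_z/∂z = 60x + 60y + 60z.

V is a rectangular box, so dV = dx dy dz with 0 ≤ x ≤ 4, 0 ≤ y ≤ 3, 0 ≤ z ≤ 3.

Integrate (60x + 60y + 60z) over V as an iterated integral:

    ∭_V (∇·F) dV = ∫_0^{4} ∫_0^{3} ∫_0^{3} (60x + 60y + 60z) dz dy dx.

Inner (z from 0 to 3): 180x + 180y + 270.
Middle (y from 0 to 3): 540x + 1620.
Outer (x from 0 to 4): 10800.

Therefore ∯_{∂V} F · n dS = 10800.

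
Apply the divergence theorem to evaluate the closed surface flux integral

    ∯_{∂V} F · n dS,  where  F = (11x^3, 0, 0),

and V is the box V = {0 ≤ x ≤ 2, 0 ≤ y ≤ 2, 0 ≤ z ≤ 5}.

By the divergence theorem,

    ∯_{∂V} F · n dS = ∭_V (∇ · F) dV.

Compute the divergence:
    ∇ · F = ∂F_x/∂x + ∂F_y/∂y + ∂F_z/∂z = 33x^2 + 0 + 0 = 33x^2.

V is a rectangular box, so dV = dx dy dz with 0 ≤ x ≤ 2, 0 ≤ y ≤ 2, 0 ≤ z ≤ 5.

Integrate (33x^2) over V as an iterated integral:

    ∭_V (∇·F) dV = ∫_0^{2} ∫_0^{2} ∫_0^{5} (33x^2) dz dy dx.

Inner (z from 0 to 5): 165x^2.
Middle (y from 0 to 2): 330x^2.
Outer (x from 0 to 2): 880.

Therefore ∯_{∂V} F · n dS = 880.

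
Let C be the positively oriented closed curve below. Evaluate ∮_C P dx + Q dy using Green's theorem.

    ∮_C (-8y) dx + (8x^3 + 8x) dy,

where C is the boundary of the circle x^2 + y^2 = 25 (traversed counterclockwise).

Green's theorem converts the closed line integral into a double integral over the enclosed region D:

    ∮_C P dx + Q dy = ∬_D (∂Q/∂x - ∂P/∂y) dA.

Here P = -8y, Q = 8x^3 + 8x, so

    ∂Q/∂x = 24x^2 + 8,    ∂P/∂y = -8,
    ∂Q/∂x - ∂P/∂y = 24x^2 + 16.

D is the region x^2 + y^2 ≤ 25. Evaluating the double integral:

In polar coordinates (x = r cos θ, y = r sin θ, dA = r dr dθ) the integrand becomes 24r^2cos(θ)^2 + 16, so

    ∬_D (24x^2 + 16) dA = ∫_0^{2π} ∫_0^{5} (24r^2cos(θ)^2 + 16) · r dr dθ.

Inner (r from 0 to 5): 3750cos(θ)^2 + 200.
Outer (θ from 0 to 2π): 4150π.

Therefore ∮_C P dx + Q dy = 4150π.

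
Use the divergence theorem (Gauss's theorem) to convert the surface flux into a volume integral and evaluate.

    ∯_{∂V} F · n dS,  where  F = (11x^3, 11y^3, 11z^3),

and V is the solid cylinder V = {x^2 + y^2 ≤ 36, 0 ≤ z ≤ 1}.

By the divergence theorem,

    ∯_{∂V} F · n dS = ∭_V (∇ · F) dV.

Compute the divergence:
    ∇ · F = ∂F_x/∂x + ∂F_y/∂y + ∂F_z/∂z = 33x^2 + 33y^2 + 33z^2.

In cylindrical coordinates, x = r cos(θ), y = r sin(θ), z = z, dV = r dr dθ dz, with 0 ≤ r ≤ 6, 0 ≤ θ ≤ 2π, 0 ≤ z ≤ 1.

The integrand, after substitution and multiplying by the volume element, becomes (33r^2 + 33z^2) · r, so

    ∭_V (∇·F) dV = ∫_0^{2π} ∫_0^{6} ∫_0^{1} (33r^2 + 33z^2) · r dz dr dθ.

Inner (z from 0 to 1): 33r^3 + 11r.
Middle (r from 0 to 6): 10890.
Outer (θ from 0 to 2π): 21780π.

Therefore ∯_{∂V} F · n dS = 21780π.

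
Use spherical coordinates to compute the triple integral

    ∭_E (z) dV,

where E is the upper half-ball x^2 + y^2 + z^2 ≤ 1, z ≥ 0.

In spherical coordinates, x = ρ sin(φ) cos(θ), y = ρ sin(φ) sin(θ), z = ρ cos(φ), and dV = ρ^2 sin(φ) dρ dφ dθ.

The integrand becomes ρ cos(φ), so

    ∭_E (z) dV = ∫_{0}^{2π} ∫_{0}^{π/2} ∫_{0}^{1} (ρ cos(φ)) · ρ^2 sin(φ) dρ dφ dθ.

Inner (ρ): sin(2φ)/8.
Middle (φ): 1/8.
Outer (θ): π/4.

Therefore the triple integral equals π/4.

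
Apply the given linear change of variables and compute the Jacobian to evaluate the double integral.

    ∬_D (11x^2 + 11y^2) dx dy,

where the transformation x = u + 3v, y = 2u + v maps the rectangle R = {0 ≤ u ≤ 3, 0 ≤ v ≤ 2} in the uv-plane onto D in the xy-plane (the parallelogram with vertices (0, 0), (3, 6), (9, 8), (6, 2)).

Compute the Jacobian determinant of (x, y) with respect to (u, v):

    ∂(x,y)/∂(u,v) = | 1  3 | = (1)(1) - (3)(2) = -5.
                   | 2  1 |

Its absolute value is |J| = 5 (the area scaling factor).

Substituting x = u + 3v, y = 2u + v into the integrand,

    11x^2 + 11y^2 → 55u^2 + 110u v + 110v^2,

so the integral becomes

    ∬_R (55u^2 + 110u v + 110v^2) · |J| du dv = ∫_0^3 ∫_0^2 (275u^2 + 550u v + 550v^2) dv du.

Inner (v): 550u^2 + 1100u + 4400/3.
Outer (u): 14300.

Therefore ∬_D (11x^2 + 11y^2) dx dy = 14300.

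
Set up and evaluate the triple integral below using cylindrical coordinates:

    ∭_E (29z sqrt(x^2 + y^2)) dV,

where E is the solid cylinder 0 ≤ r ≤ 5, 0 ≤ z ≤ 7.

In cylindrical coordinates, x = r cos(θ), y = r sin(θ), z = z, and dV = r dr dθ dz.

The integrand becomes 29r z, so

    ∭_E (29z sqrt(x^2 + y^2)) dV = ∫_{0}^{2π} ∫_{0}^{5} ∫_{0}^{7} (29r z) · r dz dr dθ.

Inner (z): 1421r^2/2.
Middle (r from 0 to 5): 177625/6.
Outer (θ): 177625π/3.

Therefore the triple integral equals 177625π/3.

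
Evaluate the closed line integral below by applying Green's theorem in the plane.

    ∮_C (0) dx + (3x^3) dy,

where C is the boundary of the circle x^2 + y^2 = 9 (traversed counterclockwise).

Green's theorem converts the closed line integral into a double integral over the enclosed region D:

    ∮_C P dx + Q dy = ∬_D (∂Q/∂x - ∂P/∂y) dA.

Here P = 0, Q = 3x^3, so

    ∂Q/∂x = 9x^2,    ∂P/∂y = 0,
    ∂Q/∂x - ∂P/∂y = 9x^2.

D is the region x^2 + y^2 ≤ 9. Evaluating the double integral:

In polar coordinates (x = r cos θ, y = r sin θ, dA = r dr dθ) the integrand becomes 9r^2cos(θ)^2, so

    ∬_D (9x^2) dA = ∫_0^{2π} ∫_0^{3} (9r^2cos(θ)^2) · r dr dθ.

Inner (r from 0 to 3): 729cos(θ)^2/4.
Outer (θ from 0 to 2π): 729π/4.

Therefore ∮_C P dx + Q dy = 729π/4.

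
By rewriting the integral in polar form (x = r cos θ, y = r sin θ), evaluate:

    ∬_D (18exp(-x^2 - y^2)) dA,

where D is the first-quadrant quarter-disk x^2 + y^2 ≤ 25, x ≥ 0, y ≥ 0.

The region D is 0 ≤ r ≤ 5, 0 ≤ θ ≤ π/2 in polar coordinates, where x = r cos(θ), y = r sin(θ), and dA = r dr dθ.

Under the substitution, the integrand becomes 18exp(-r^2), so

    ∬_D (18exp(-x^2 - y^2)) dA = ∫_{0}^{π/2} ∫_{0}^{5} (18exp(-r^2)) · r dr dθ.

Inner integral (in r): ∫_{0}^{5} (18exp(-r^2)) · r dr = 9 - 9exp(-25).

Outer integral (in θ): ∫_{0}^{π/2} (9 - 9exp(-25)) dθ = -9π (1 - exp(25))exp(-25)/2.

Therefore ∬_D (18exp(-x^2 - y^2)) dA = -9π (1 - exp(25))exp(-25)/2.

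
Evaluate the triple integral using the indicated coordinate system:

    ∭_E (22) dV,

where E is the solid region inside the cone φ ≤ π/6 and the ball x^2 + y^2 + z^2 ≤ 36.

In spherical coordinates, x = ρ sin(φ) cos(θ), y = ρ sin(φ) sin(θ), z = ρ cos(φ), and dV = ρ^2 sin(φ) dρ dφ dθ.

The integrand becomes 22, so

    ∭_E (22) dV = ∫_{0}^{2π} ∫_{0}^{π/6} ∫_{0}^{6} (22) · ρ^2 sin(φ) dρ dφ dθ.

Inner (ρ): 1584sin(φ).
Middle (φ): 1584 - 792sqrt(3).
Outer (θ): 1584π (2 - sqrt(3)).

Therefore the triple integral equals 1584π (2 - sqrt(3)).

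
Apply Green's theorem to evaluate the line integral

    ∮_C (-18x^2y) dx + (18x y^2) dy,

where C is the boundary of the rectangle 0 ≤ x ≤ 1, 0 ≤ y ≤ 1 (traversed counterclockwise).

Green's theorem converts the closed line integral into a double integral over the enclosed region D:

    ∮_C P dx + Q dy = ∬_D (∂Q/∂x - ∂P/∂y) dA.

Here P = -18x^2y, Q = 18x y^2, so

    ∂Q/∂x = 18y^2,    ∂P/∂y = -18x^2,
    ∂Q/∂x - ∂P/∂y = 18x^2 + 18y^2.

D is the region 0 ≤ x ≤ 1, 0 ≤ y ≤ 1. Evaluating the double integral:

    ∬_D (18x^2 + 18y^2) dA = ∫_0^{1} ∫_0^{1} (18x^2 + 18y^2) dy dx.

Inner (y from 0 to 1): 18x^2 + 6.
Outer (x from 0 to 1): 12.

Therefore ∮_C P dx + Q dy = 12.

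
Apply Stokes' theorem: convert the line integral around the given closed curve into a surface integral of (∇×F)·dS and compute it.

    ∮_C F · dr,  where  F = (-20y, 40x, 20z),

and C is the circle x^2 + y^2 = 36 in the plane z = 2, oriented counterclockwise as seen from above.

Let S be the flat disk x^2 + y^2 ≤ 36 in the plane z = 2, with upward unit normal n̂ = ẑ. By Stokes' theorem,

    ∮_C F · dr = ∬_S (∇ × F) · n̂ dS = ∬_D (curl F)_z dA,

where D is the disk x^2 + y^2 ≤ 36.

Compute the curl of F = (-20y, 40x, 20z):
    (∇ × F)_x = ∂F_z/∂y - ∂F_y/∂z = 0,
    (∇ × F)_y = ∂F_x/∂z - ∂F_z/∂x = 0,
    (∇ × F)_z = ∂F_y/∂x - ∂F_x/∂y = 60.

On z = 2, (curl F)_z = 60.

Convert to polar (x = r cos θ, y = r sin θ, dA = r dr dθ); the integrand becomes 60, so

    ∬_D (curl F)_z dA = ∫_0^{2π} ∫_0^{6} (60) · r dr dθ.

Inner (r from 0 to 6): 1080.
Outer (θ from 0 to 2π): 2160π.

Therefore ∮_C F · dr = 2160π.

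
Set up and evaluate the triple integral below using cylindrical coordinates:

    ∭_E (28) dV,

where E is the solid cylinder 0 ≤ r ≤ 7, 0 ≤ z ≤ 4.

In cylindrical coordinates, x = r cos(θ), y = r sin(θ), z = z, and dV = r dr dθ dz.

The integrand becomes 28, so

    ∭_E (28) dV = ∫_{0}^{2π} ∫_{0}^{7} ∫_{0}^{4} (28) · r dz dr dθ.

Inner (z): 112r.
Middle (r from 0 to 7): 2744.
Outer (θ): 5488π.

Therefore the triple integral equals 5488π.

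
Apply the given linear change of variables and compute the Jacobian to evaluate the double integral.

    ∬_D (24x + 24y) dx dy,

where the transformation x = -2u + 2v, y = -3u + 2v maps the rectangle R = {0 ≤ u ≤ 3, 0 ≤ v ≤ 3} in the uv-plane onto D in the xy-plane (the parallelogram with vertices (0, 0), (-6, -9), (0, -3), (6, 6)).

Compute the Jacobian determinant of (x, y) with respect to (u, v):

    ∂(x,y)/∂(u,v) = | -2  2 | = (-2)(2) - (2)(-3) = 2.
                   | -3  2 |

Its absolute value is |J| = 2 (the area scaling factor).

Substituting x = -2u + 2v, y = -3u + 2v into the integrand,

    24x + 24y → -120u + 96v,

so the integral becomes

    ∬_R (-120u + 96v) · |J| du dv = ∫_0^3 ∫_0^3 (-240u + 192v) dv du.

Inner (v): 864 - 720u.
Outer (u): -648.

Therefore ∬_D (24x + 24y) dx dy = -648.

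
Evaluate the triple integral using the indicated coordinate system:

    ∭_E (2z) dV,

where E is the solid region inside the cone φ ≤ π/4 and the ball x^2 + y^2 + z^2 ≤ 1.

In spherical coordinates, x = ρ sin(φ) cos(θ), y = ρ sin(φ) sin(θ), z = ρ cos(φ), and dV = ρ^2 sin(φ) dρ dφ dθ.

The integrand becomes 2ρ cos(φ), so

    ∭_E (2z) dV = ∫_{0}^{2π} ∫_{0}^{π/4} ∫_{0}^{1} (2ρ cos(φ)) · ρ^2 sin(φ) dρ dφ dθ.

Inner (ρ): sin(2φ)/4.
Middle (φ): 1/8.
Outer (θ): π/4.

Therefore the triple integral equals π/4.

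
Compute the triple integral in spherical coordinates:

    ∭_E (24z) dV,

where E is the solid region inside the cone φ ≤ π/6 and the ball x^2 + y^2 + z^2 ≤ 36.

In spherical coordinates, x = ρ sin(φ) cos(θ), y = ρ sin(φ) sin(θ), z = ρ cos(φ), and dV = ρ^2 sin(φ) dρ dφ dθ.

The integrand becomes 24ρ cos(φ), so

    ∭_E (24z) dV = ∫_{0}^{2π} ∫_{0}^{π/6} ∫_{0}^{6} (24ρ cos(φ)) · ρ^2 sin(φ) dρ dφ dθ.

Inner (ρ): 3888sin(2φ).
Middle (φ): 972.
Outer (θ): 1944π.

Therefore the triple integral equals 1944π.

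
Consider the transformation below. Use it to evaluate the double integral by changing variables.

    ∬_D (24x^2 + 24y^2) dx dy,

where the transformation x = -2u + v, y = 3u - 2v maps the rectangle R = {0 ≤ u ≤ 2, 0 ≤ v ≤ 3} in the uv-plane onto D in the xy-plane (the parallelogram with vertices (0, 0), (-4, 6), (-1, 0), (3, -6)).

Compute the Jacobian determinant of (x, y) with respect to (u, v):

    ∂(x,y)/∂(u,v) = | -2  1 | = (-2)(-2) - (1)(3) = 1.
                   | 3  -2 |

Its absolute value is |J| = 1 (the area scaling factor).

Substituting x = -2u + v, y = 3u - 2v into the integrand,

    24x^2 + 24y^2 → 312u^2 - 384u v + 120v^2,

so the integral becomes

    ∬_R (312u^2 - 384u v + 120v^2) · |J| du dv = ∫_0^2 ∫_0^3 (312u^2 - 384u v + 120v^2) dv du.

Inner (v): 936u^2 - 1728u + 1080.
Outer (u): 1200.

Therefore ∬_D (24x^2 + 24y^2) dx dy = 1200.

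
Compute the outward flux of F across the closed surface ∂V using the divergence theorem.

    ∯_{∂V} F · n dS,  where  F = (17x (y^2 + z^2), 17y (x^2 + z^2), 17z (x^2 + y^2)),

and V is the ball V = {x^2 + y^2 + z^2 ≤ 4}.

By the divergence theorem,

    ∯_{∂V} F · n dS = ∭_V (∇ · F) dV.

Compute the divergence:
    ∇ · F = ∂F_x/∂x + ∂F_y/∂y + ∂F_z/∂z = 17y^2 + 17z^2 + 17x^2 + 17z^2 + 17x^2 + 17y^2 = 34x^2 + 34y^2 + 34z^2.

In spherical coordinates, x = ρ sin(φ) cos(θ), y = ρ sin(φ) sin(θ), z = ρ cos(φ), dV = ρ^2 sin(φ) dρ dφ dθ, with 0 ≤ ρ ≤ 2, 0 ≤ φ ≤ π, 0 ≤ θ ≤ 2π.

The integrand, after substitution and multiplying by the volume element, becomes (34ρ^2) · ρ^2 sin(φ), so

    ∭_V (∇·F) dV = ∫_0^{2π} ∫_0^{π} ∫_0^{2} (34ρ^2) · ρ^2 sin(φ) dρ dφ dθ.

Inner (ρ from 0 to 2): 1088sin(φ)/5.
Middle (φ from 0 to π): 2176/5.
Outer (θ from 0 to 2π): 4352π/5.

Therefore ∯_{∂V} F · n dS = 4352π/5.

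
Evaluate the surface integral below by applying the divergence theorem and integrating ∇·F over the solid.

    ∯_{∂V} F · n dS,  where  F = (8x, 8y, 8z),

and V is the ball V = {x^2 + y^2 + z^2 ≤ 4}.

By the divergence theorem,

    ∯_{∂V} F · n dS = ∭_V (∇ · F) dV.

Compute the divergence:
    ∇ · F = ∂F_x/∂x + ∂F_y/∂y + ∂F_z/∂z = 8 + 8 + 8 = 24.

In spherical coordinates, x = ρ sin(φ) cos(θ), y = ρ sin(φ) sin(θ), z = ρ cos(φ), dV = ρ^2 sin(φ) dρ dφ dθ, with 0 ≤ ρ ≤ 2, 0 ≤ φ ≤ π, 0 ≤ θ ≤ 2π.

The integrand, after substitution and multiplying by the volume element, becomes (24) · ρ^2 sin(φ), so

    ∭_V (∇·F) dV = ∫_0^{2π} ∫_0^{π} ∫_0^{2} (24) · ρ^2 sin(φ) dρ dφ dθ.

Inner (ρ from 0 to 2): 64sin(φ).
Middle (φ from 0 to π): 128.
Outer (θ from 0 to 2π): 256π.

Therefore ∯_{∂V} F · n dS = 256π.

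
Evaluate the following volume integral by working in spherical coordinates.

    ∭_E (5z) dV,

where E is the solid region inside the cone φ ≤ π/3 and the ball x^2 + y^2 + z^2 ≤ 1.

In spherical coordinates, x = ρ sin(φ) cos(θ), y = ρ sin(φ) sin(θ), z = ρ cos(φ), and dV = ρ^2 sin(φ) dρ dφ dθ.

The integrand becomes 5ρ cos(φ), so

    ∭_E (5z) dV = ∫_{0}^{2π} ∫_{0}^{π/3} ∫_{0}^{1} (5ρ cos(φ)) · ρ^2 sin(φ) dρ dφ dθ.

Inner (ρ): 5sin(2φ)/8.
Middle (φ): 15/32.
Outer (θ): 15π/16.

Therefore the triple integral equals 15π/16.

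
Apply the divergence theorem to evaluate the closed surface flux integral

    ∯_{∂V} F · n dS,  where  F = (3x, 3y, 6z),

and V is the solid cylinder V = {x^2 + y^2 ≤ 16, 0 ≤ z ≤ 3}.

By the divergence theorem,

    ∯_{∂V} F · n dS = ∭_V (∇ · F) dV.

Compute the divergence:
    ∇ · F = ∂F_x/∂x + ∂F_y/∂y + ∂F_z/∂z = 3 + 3 + 6 = 12.

In cylindrical coordinates, x = r cos(θ), y = r sin(θ), z = z, dV = r dr dθ dz, with 0 ≤ r ≤ 4, 0 ≤ θ ≤ 2π, 0 ≤ z ≤ 3.

The integrand, after substitution and multiplying by the volume element, becomes (12) · r, so

    ∭_V (∇·F) dV = ∫_0^{2π} ∫_0^{4} ∫_0^{3} (12) · r dz dr dθ.

Inner (z from 0 to 3): 36r.
Middle (r from 0 to 4): 288.
Outer (θ from 0 to 2π): 576π.

Therefore ∯_{∂V} F · n dS = 576π.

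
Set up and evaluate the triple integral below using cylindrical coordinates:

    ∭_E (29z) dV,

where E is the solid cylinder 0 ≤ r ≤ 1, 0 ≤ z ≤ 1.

In cylindrical coordinates, x = r cos(θ), y = r sin(θ), z = z, and dV = r dr dθ dz.

The integrand becomes 29z, so

    ∭_E (29z) dV = ∫_{0}^{2π} ∫_{0}^{1} ∫_{0}^{1} (29z) · r dz dr dθ.

Inner (z): 29r/2.
Middle (r from 0 to 1): 29/4.
Outer (θ): 29π/2.

Therefore the triple integral equals 29π/2.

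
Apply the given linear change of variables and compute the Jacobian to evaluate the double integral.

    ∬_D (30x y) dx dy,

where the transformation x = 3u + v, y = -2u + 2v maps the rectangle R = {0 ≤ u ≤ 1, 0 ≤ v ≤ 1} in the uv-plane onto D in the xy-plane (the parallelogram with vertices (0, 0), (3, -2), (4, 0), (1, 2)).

Compute the Jacobian determinant of (x, y) with respect to (u, v):

    ∂(x,y)/∂(u,v) = | 3  1 | = (3)(2) - (1)(-2) = 8.
                   | -2  2 |

Its absolute value is |J| = 8 (the area scaling factor).

Substituting x = 3u + v, y = -2u + 2v into the integrand,

    30x y → -180u^2 + 120u v + 60v^2,

so the integral becomes

    ∬_R (-180u^2 + 120u v + 60v^2) · |J| du dv = ∫_0^1 ∫_0^1 (-1440u^2 + 960u v + 480v^2) dv du.

Inner (v): -1440u^2 + 480u + 160.
Outer (u): -80.

Therefore ∬_D (30x y) dx dy = -80.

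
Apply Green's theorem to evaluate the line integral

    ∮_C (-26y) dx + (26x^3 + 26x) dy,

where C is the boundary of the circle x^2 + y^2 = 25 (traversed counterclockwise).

Green's theorem converts the closed line integral into a double integral over the enclosed region D:

    ∮_C P dx + Q dy = ∬_D (∂Q/∂x - ∂P/∂y) dA.

Here P = -26y, Q = 26x^3 + 26x, so

    ∂Q/∂x = 78x^2 + 26,    ∂P/∂y = -26,
    ∂Q/∂x - ∂P/∂y = 78x^2 + 52.

D is the region x^2 + y^2 ≤ 25. Evaluating the double integral:

In polar coordinates (x = r cos θ, y = r sin θ, dA = r dr dθ) the integrand becomes 78r^2cos(θ)^2 + 52, so

    ∬_D (78x^2 + 52) dA = ∫_0^{2π} ∫_0^{5} (78r^2cos(θ)^2 + 52) · r dr dθ.

Inner (r from 0 to 5): 24375cos(θ)^2/2 + 650.
Outer (θ from 0 to 2π): 26975π/2.

Therefore ∮_C P dx + Q dy = 26975π/2.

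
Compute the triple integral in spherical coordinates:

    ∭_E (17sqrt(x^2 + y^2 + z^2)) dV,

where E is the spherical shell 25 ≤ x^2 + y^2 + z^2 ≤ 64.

In spherical coordinates, x = ρ sin(φ) cos(θ), y = ρ sin(φ) sin(θ), z = ρ cos(φ), and dV = ρ^2 sin(φ) dρ dφ dθ.

The integrand becomes 17ρ, so

    ∭_E (17sqrt(x^2 + y^2 + z^2)) dV = ∫_{0}^{2π} ∫_{0}^{π} ∫_{5}^{8} (17ρ) · ρ^2 sin(φ) dρ dφ dθ.

Inner (ρ): 59007sin(φ)/4.
Middle (φ): 59007/2.
Outer (θ): 59007π.

Therefore the triple integral equals 59007π.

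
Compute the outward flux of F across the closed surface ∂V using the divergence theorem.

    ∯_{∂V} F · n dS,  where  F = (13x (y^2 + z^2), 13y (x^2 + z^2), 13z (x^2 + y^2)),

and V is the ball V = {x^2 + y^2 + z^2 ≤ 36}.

By the divergence theorem,

    ∯_{∂V} F · n dS = ∭_V (∇ · F) dV.

Compute the divergence:
    ∇ · F = ∂F_x/∂x + ∂F_y/∂y + ∂F_z/∂z = 13y^2 + 13z^2 + 13x^2 + 13z^2 + 13x^2 + 13y^2 = 26x^2 + 26y^2 + 26z^2.

In spherical coordinates, x = ρ sin(φ) cos(θ), y = ρ sin(φ) sin(θ), z = ρ cos(φ), dV = ρ^2 sin(φ) dρ dφ dθ, with 0 ≤ ρ ≤ 6, 0 ≤ φ ≤ π, 0 ≤ θ ≤ 2π.

The integrand, after substitution and multiplying by the volume element, becomes (26ρ^2) · ρ^2 sin(φ), so

    ∭_V (∇·F) dV = ∫_0^{2π} ∫_0^{π} ∫_0^{6} (26ρ^2) · ρ^2 sin(φ) dρ dφ dθ.

Inner (ρ from 0 to 6): 202176sin(φ)/5.
Middle (φ from 0 to π): 404352/5.
Outer (θ from 0 to 2π): 808704π/5.

Therefore ∯_{∂V} F · n dS = 808704π/5.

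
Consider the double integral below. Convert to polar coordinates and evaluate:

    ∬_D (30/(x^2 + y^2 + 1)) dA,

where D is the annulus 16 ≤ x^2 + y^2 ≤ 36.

The region D is 4 ≤ r ≤ 6, 0 ≤ θ ≤ 2π in polar coordinates, where x = r cos(θ), y = r sin(θ), and dA = r dr dθ.

Under the substitution, the integrand becomes 30/(r^2 + 1), so

    ∬_D (30/(x^2 + y^2 + 1)) dA = ∫_{0}^{2π} ∫_{4}^{6} (30/(r^2 + 1)) · r dr dθ.

Inner integral (in r): ∫_{4}^{6} (30/(r^2 + 1)) · r dr = log(333446267951815307088493/2862423051509815793).

Outer integral (in θ): ∫_{0}^{2π} (log(333446267951815307088493/2862423051509815793)) dθ = log((333446267951815307088493/2862423051509815793)^(2π)).

Therefore ∬_D (30/(x^2 + y^2 + 1)) dA = log((333446267951815307088493/2862423051509815793)^(2π)).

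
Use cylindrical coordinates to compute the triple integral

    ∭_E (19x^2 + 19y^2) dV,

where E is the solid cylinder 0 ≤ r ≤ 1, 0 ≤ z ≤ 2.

In cylindrical coordinates, x = r cos(θ), y = r sin(θ), z = z, and dV = r dr dθ dz.

The integrand becomes 19r^2, so

    ∭_E (19x^2 + 19y^2) dV = ∫_{0}^{2π} ∫_{0}^{1} ∫_{0}^{2} (19r^2) · r dz dr dθ.

Inner (z): 38r^3.
Middle (r from 0 to 1): 19/2.
Outer (θ): 19π.

Therefore the triple integral equals 19π.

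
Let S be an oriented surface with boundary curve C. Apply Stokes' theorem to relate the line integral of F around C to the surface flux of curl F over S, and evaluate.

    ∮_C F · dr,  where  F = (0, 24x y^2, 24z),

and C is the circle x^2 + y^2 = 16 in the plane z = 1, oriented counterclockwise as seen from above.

Let S be the flat disk x^2 + y^2 ≤ 16 in the plane z = 1, with upward unit normal n̂ = ẑ. By Stokes' theorem,

    ∮_C F · dr = ∬_S (∇ × F) · n̂ dS = ∬_D (curl F)_z dA,

where D is the disk x^2 + y^2 ≤ 16.

Compute the curl of F = (0, 24x y^2, 24z):
    (∇ × F)_x = ∂F_z/∂y - ∂F_y/∂z = 0,
    (∇ × F)_y = ∂F_x/∂z - ∂F_z/∂x = 0,
    (∇ × F)_z = ∂F_y/∂x - ∂F_x/∂y = 24y^2.

On z = 1, (curl F)_z = 24y^2.

Convert to polar (x = r cos θ, y = r sin θ, dA = r dr dθ); the integrand becomes 24r^2sin(θ)^2, so

    ∬_D (curl F)_z dA = ∫_0^{2π} ∫_0^{4} (24r^2sin(θ)^2) · r dr dθ.

Inner (r from 0 to 4): 1536sin(θ)^2.
Outer (θ from 0 to 2π): 1536π.

Therefore ∮_C F · dr = 1536π.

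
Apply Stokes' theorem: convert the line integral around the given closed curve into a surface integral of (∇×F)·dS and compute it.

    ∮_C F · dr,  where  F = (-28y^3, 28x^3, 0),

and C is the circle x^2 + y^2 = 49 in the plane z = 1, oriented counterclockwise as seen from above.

Let S be the flat disk x^2 + y^2 ≤ 49 in the plane z = 1, with upward unit normal n̂ = ẑ. By Stokes' theorem,

    ∮_C F · dr = ∬_S (∇ × F) · n̂ dS = ∬_D (curl F)_z dA,

where D is the disk x^2 + y^2 ≤ 49.

Compute the curl of F = (-28y^3, 28x^3, 0):
    (∇ × F)_x = ∂F_z/∂y - ∂F_y/∂z = 0,
    (∇ × F)_y = ∂F_x/∂z - ∂F_z/∂x = 0,
    (∇ × F)_z = ∂F_y/∂x - ∂F_x/∂y = 84x^2 + 84y^2.

On z = 1, (curl F)_z = 84x^2 + 84y^2.

Convert to polar (x = r cos θ, y = r sin θ, dA = r dr dθ); the integrand becomes 84r^2, so

    ∬_D (curl F)_z dA = ∫_0^{2π} ∫_0^{7} (84r^2) · r dr dθ.

Inner (r from 0 to 7): 50421.
Outer (θ from 0 to 2π): 100842π.

Therefore ∮_C F · dr = 100842π.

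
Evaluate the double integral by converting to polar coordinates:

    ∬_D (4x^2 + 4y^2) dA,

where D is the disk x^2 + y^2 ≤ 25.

The region D is 0 ≤ r ≤ 5, 0 ≤ θ ≤ 2π in polar coordinates, where x = r cos(θ), y = r sin(θ), and dA = r dr dθ.

Under the substitution, the integrand becomes 4r^2, so

    ∬_D (4x^2 + 4y^2) dA = ∫_{0}^{2π} ∫_{0}^{5} (4r^2) · r dr dθ.

Inner integral (in r): ∫_{0}^{5} (4r^2) · r dr = 625.

Outer integral (in θ): ∫_{0}^{2π} (625) dθ = 1250π.

Therefore ∬_D (4x^2 + 4y^2) dA = 1250π.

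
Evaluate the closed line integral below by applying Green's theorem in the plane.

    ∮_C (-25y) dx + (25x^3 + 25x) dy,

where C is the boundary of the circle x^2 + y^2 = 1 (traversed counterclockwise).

Green's theorem converts the closed line integral into a double integral over the enclosed region D:

    ∮_C P dx + Q dy = ∬_D (∂Q/∂x - ∂P/∂y) dA.

Here P = -25y, Q = 25x^3 + 25x, so

    ∂Q/∂x = 75x^2 + 25,    ∂P/∂y = -25,
    ∂Q/∂x - ∂P/∂y = 75x^2 + 50.

D is the region x^2 + y^2 ≤ 1. Evaluating the double integral:

In polar coordinates (x = r cos θ, y = r sin θ, dA = r dr dθ) the integrand becomes 75r^2cos(θ)^2 + 50, so

    ∬_D (75x^2 + 50) dA = ∫_0^{2π} ∫_0^{1} (75r^2cos(θ)^2 + 50) · r dr dθ.

Inner (r from 0 to 1): 75cos(θ)^2/4 + 25.
Outer (θ from 0 to 2π): 275π/4.

Therefore ∮_C P dx + Q dy = 275π/4.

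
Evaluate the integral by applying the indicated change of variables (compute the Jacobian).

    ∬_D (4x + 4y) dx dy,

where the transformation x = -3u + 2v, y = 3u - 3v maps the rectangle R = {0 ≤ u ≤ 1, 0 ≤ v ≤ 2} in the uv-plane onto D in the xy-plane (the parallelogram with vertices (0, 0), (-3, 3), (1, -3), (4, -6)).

Compute the Jacobian determinant of (x, y) with respect to (u, v):

    ∂(x,y)/∂(u,v) = | -3  2 | = (-3)(-3) - (2)(3) = 3.
                   | 3  -3 |

Its absolute value is |J| = 3 (the area scaling factor).

Substituting x = -3u + 2v, y = 3u - 3v into the integrand,

    4x + 4y → -4v,

so the integral becomes

    ∬_R (-4v) · |J| du dv = ∫_0^1 ∫_0^2 (-12v) dv du.

Inner (v): -24.
Outer (u): -24.

Therefore ∬_D (4x + 4y) dx dy = -24.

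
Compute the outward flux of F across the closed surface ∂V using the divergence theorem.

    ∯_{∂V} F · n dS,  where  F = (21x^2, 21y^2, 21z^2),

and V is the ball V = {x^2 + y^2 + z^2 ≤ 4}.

By the divergence theorem,

    ∯_{∂V} F · n dS = ∭_V (∇ · F) dV.

Compute the divergence:
    ∇ · F = ∂F_x/∂x + ∂F_y/∂y + ∂F_z/∂z = 42x + 42y + 42z.

In spherical coordinates, x = ρ sin(φ) cos(θ), y = ρ sin(φ) sin(θ), z = ρ cos(φ), dV = ρ^2 sin(φ) dρ dφ dθ, with 0 ≤ ρ ≤ 2, 0 ≤ φ ≤ π, 0 ≤ θ ≤ 2π.

The integrand, after substitution and multiplying by the volume element, becomes (42ρ (sqrt(2)sin(φ)sin(θ + π/4) + cos(φ))) · ρ^2 sin(φ), so

    ∭_V (∇·F) dV = ∫_0^{2π} ∫_0^{π} ∫_0^{2} (42ρ (sqrt(2)sin(φ)sin(θ + π/4) + cos(φ))) · ρ^2 sin(φ) dρ dφ dθ.

Inner (ρ from 0 to 2): 168(sqrt(2)sin(φ)sin(θ + π/4) + cos(φ))sin(φ).
Middle (φ from 0 to π): 84sqrt(2)π sin(θ + π/4).
Outer (θ from 0 to 2π): 0.

Therefore ∯_{∂V} F · n dS = 0.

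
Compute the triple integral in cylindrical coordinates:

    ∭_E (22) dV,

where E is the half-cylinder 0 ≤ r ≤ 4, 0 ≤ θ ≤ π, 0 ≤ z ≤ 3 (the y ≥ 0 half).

In cylindrical coordinates, x = r cos(θ), y = r sin(θ), z = z, and dV = r dr dθ dz.

The integrand becomes 22, so

    ∭_E (22) dV = ∫_{0}^{π} ∫_{0}^{4} ∫_{0}^{3} (22) · r dz dr dθ.

Inner (z): 66r.
Middle (r from 0 to 4): 528.
Outer (θ): 528π.

Therefore the triple integral equals 528π.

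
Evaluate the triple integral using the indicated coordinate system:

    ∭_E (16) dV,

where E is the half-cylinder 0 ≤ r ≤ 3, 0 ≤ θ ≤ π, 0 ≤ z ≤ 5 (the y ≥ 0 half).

In cylindrical coordinates, x = r cos(θ), y = r sin(θ), z = z, and dV = r dr dθ dz.

The integrand becomes 16, so

    ∭_E (16) dV = ∫_{0}^{π} ∫_{0}^{3} ∫_{0}^{5} (16) · r dz dr dθ.

Inner (z): 80r.
Middle (r from 0 to 3): 360.
Outer (θ): 360π.

Therefore the triple integral equals 360π.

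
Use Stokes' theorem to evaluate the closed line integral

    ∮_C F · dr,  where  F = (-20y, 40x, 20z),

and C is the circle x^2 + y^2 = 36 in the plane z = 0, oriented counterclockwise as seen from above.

Let S be the flat disk x^2 + y^2 ≤ 36 in the plane z = 0, with upward unit normal n̂ = ẑ. By Stokes' theorem,

    ∮_C F · dr = ∬_S (∇ × F) · n̂ dS = ∬_D (curl F)_z dA,

where D is the disk x^2 + y^2 ≤ 36.

Compute the curl of F = (-20y, 40x, 20z):
    (∇ × F)_x = ∂F_z/∂y - ∂F_y/∂z = 0,
    (∇ × F)_y = ∂F_x/∂z - ∂F_z/∂x = 0,
    (∇ × F)_z = ∂F_y/∂x - ∂F_x/∂y = 60.

On z = 0, (curl F)_z = 60.

Convert to polar (x = r cos θ, y = r sin θ, dA = r dr dθ); the integrand becomes 60, so

    ∬_D (curl F)_z dA = ∫_0^{2π} ∫_0^{6} (60) · r dr dθ.

Inner (r from 0 to 6): 1080.
Outer (θ from 0 to 2π): 2160π.

Therefore ∮_C F · dr = 2160π.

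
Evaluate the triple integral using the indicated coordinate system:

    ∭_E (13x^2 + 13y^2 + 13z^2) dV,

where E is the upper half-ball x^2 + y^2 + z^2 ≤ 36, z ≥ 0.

In spherical coordinates, x = ρ sin(φ) cos(θ), y = ρ sin(φ) sin(θ), z = ρ cos(φ), and dV = ρ^2 sin(φ) dρ dφ dθ.

The integrand becomes 13ρ^2, so

    ∭_E (13x^2 + 13y^2 + 13z^2) dV = ∫_{0}^{2π} ∫_{0}^{π/2} ∫_{0}^{6} (13ρ^2) · ρ^2 sin(φ) dρ dφ dθ.

Inner (ρ): 101088sin(φ)/5.
Middle (φ): 101088/5.
Outer (θ): 202176π/5.

Therefore the triple integral equals 202176π/5.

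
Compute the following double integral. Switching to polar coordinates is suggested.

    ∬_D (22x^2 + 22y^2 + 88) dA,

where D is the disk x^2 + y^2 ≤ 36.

The region D is 0 ≤ r ≤ 6, 0 ≤ θ ≤ 2π in polar coordinates, where x = r cos(θ), y = r sin(θ), and dA = r dr dθ.

Under the substitution, the integrand becomes 22r^2 + 88, so

    ∬_D (22x^2 + 22y^2 + 88) dA = ∫_{0}^{2π} ∫_{0}^{6} (22r^2 + 88) · r dr dθ.

Inner integral (in r): ∫_{0}^{6} (22r^2 + 88) · r dr = 8712.

Outer integral (in θ): ∫_{0}^{2π} (8712) dθ = 17424π.

Therefore ∬_D (22x^2 + 22y^2 + 88) dA = 17424π.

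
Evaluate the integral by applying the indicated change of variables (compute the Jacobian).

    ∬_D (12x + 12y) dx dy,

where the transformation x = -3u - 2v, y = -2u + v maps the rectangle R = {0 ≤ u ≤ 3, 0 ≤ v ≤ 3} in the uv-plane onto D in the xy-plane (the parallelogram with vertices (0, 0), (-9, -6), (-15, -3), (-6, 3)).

Compute the Jacobian determinant of (x, y) with respect to (u, v):

    ∂(x,y)/∂(u,v) = | -3  -2 | = (-3)(1) - (-2)(-2) = -7.
                   | -2  1 |

Its absolute value is |J| = 7 (the area scaling factor).

Substituting x = -3u - 2v, y = -2u + v into the integrand,

    12x + 12y → -60u - 12v,

so the integral becomes

    ∬_R (-60u - 12v) · |J| du dv = ∫_0^3 ∫_0^3 (-420u - 84v) dv du.

Inner (v): -1260u - 378.
Outer (u): -6804.

Therefore ∬_D (12x + 12y) dx dy = -6804.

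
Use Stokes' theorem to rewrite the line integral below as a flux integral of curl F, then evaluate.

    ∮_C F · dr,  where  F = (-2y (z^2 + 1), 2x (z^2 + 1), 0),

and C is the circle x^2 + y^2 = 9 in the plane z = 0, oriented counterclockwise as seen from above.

Let S be the flat disk x^2 + y^2 ≤ 9 in the plane z = 0, with upward unit normal n̂ = ẑ. By Stokes' theorem,

    ∮_C F · dr = ∬_S (∇ × F) · n̂ dS = ∬_D (curl F)_z dA,

where D is the disk x^2 + y^2 ≤ 9.

Compute the curl of F = (-2y (z^2 + 1), 2x (z^2 + 1), 0):
    (∇ × F)_x = ∂F_z/∂y - ∂F_y/∂z = -4x z,
    (∇ × F)_y = ∂F_x/∂z - ∂F_z/∂x = -4y z,
    (∇ × F)_z = ∂F_y/∂x - ∂F_x/∂y = 4z^2 + 4.

On z = 0, (curl F)_z = 4.

Convert to polar (x = r cos θ, y = r sin θ, dA = r dr dθ); the integrand becomes 4, so

    ∬_D (curl F)_z dA = ∫_0^{2π} ∫_0^{3} (4) · r dr dθ.

Inner (r from 0 to 3): 18.
Outer (θ from 0 to 2π): 36π.

Therefore ∮_C F · dr = 36π.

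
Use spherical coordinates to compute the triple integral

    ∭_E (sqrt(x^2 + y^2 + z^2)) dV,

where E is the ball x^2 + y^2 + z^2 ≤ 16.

In spherical coordinates, x = ρ sin(φ) cos(θ), y = ρ sin(φ) sin(θ), z = ρ cos(φ), and dV = ρ^2 sin(φ) dρ dφ dθ.

The integrand becomes ρ, so

    ∭_E (sqrt(x^2 + y^2 + z^2)) dV = ∫_{0}^{2π} ∫_{0}^{π} ∫_{0}^{4} (ρ) · ρ^2 sin(φ) dρ dφ dθ.

Inner (ρ): 64sin(φ).
Middle (φ): 128.
Outer (θ): 256π.

Therefore the triple integral equals 256π.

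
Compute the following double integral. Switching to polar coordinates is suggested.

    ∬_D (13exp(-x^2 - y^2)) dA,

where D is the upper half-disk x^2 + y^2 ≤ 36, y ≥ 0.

The region D is 0 ≤ r ≤ 6, 0 ≤ θ ≤ π in polar coordinates, where x = r cos(θ), y = r sin(θ), and dA = r dr dθ.

Under the substitution, the integrand becomes 13exp(-r^2), so

    ∬_D (13exp(-x^2 - y^2)) dA = ∫_{0}^{π} ∫_{0}^{6} (13exp(-r^2)) · r dr dθ.

Inner integral (in r): ∫_{0}^{6} (13exp(-r^2)) · r dr = 13/2 - 13exp(-36)/2.

Outer integral (in θ): ∫_{0}^{π} (13/2 - 13exp(-36)/2) dθ = -13π (1 - exp(36))exp(-36)/2.

Therefore ∬_D (13exp(-x^2 - y^2)) dA = -13π (1 - exp(36))exp(-36)/2.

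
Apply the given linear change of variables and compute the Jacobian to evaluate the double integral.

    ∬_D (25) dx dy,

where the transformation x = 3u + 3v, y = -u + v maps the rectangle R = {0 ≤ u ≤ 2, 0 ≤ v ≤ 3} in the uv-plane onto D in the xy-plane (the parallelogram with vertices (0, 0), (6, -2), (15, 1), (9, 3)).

Compute the Jacobian determinant of (x, y) with respect to (u, v):

    ∂(x,y)/∂(u,v) = | 3  3 | = (3)(1) - (3)(-1) = 6.
                   | -1  1 |

Its absolute value is |J| = 6 (the area scaling factor).

Substituting x = 3u + 3v, y = -u + v into the integrand,

    25 → 25,

so the integral becomes

    ∬_R (25) · |J| du dv = ∫_0^2 ∫_0^3 (150) dv du.

Inner (v): 450.
Outer (u): 900.

Therefore ∬_D (25) dx dy = 900.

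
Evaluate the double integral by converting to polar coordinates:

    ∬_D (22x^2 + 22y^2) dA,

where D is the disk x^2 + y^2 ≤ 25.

The region D is 0 ≤ r ≤ 5, 0 ≤ θ ≤ 2π in polar coordinates, where x = r cos(θ), y = r sin(θ), and dA = r dr dθ.

Under the substitution, the integrand becomes 22r^2, so

    ∬_D (22x^2 + 22y^2) dA = ∫_{0}^{2π} ∫_{0}^{5} (22r^2) · r dr dθ.

Inner integral (in r): ∫_{0}^{5} (22r^2) · r dr = 6875/2.

Outer integral (in θ): ∫_{0}^{2π} (6875/2) dθ = 6875π.

Therefore ∬_D (22x^2 + 22y^2) dA = 6875π.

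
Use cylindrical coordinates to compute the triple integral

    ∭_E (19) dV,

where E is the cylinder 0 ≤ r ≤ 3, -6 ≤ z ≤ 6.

In cylindrical coordinates, x = r cos(θ), y = r sin(θ), z = z, and dV = r dr dθ dz.

The integrand becomes 19, so

    ∭_E (19) dV = ∫_{0}^{2π} ∫_{0}^{3} ∫_{-6}^{6} (19) · r dz dr dθ.

Inner (z): 228r.
Middle (r from 0 to 3): 1026.
Outer (θ): 2052π.

Therefore the triple integral equals 2052π.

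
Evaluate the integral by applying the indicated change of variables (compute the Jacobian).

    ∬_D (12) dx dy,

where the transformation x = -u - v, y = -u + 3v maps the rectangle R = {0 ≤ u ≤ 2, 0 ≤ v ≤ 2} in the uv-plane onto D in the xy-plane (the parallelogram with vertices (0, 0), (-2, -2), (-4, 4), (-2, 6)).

Compute the Jacobian determinant of (x, y) with respect to (u, v):

    ∂(x,y)/∂(u,v) = | -1  -1 | = (-1)(3) - (-1)(-1) = -4.
                   | -1  3 |

Its absolute value is |J| = 4 (the area scaling factor).

Substituting x = -u - v, y = -u + 3v into the integrand,

    12 → 12,

so the integral becomes

    ∬_R (12) · |J| du dv = ∫_0^2 ∫_0^2 (48) dv du.

Inner (v): 96.
Outer (u): 192.

Therefore ∬_D (12) dx dy = 192.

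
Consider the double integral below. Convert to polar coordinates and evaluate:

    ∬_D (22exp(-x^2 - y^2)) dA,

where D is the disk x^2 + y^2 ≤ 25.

The region D is 0 ≤ r ≤ 5, 0 ≤ θ ≤ 2π in polar coordinates, where x = r cos(θ), y = r sin(θ), and dA = r dr dθ.

Under the substitution, the integrand becomes 22exp(-r^2), so

    ∬_D (22exp(-x^2 - y^2)) dA = ∫_{0}^{2π} ∫_{0}^{5} (22exp(-r^2)) · r dr dθ.

Inner integral (in r): ∫_{0}^{5} (22exp(-r^2)) · r dr = 11 - 11exp(-25).

Outer integral (in θ): ∫_{0}^{2π} (11 - 11exp(-25)) dθ = -22π exp(-25) + 22π.

Therefore ∬_D (22exp(-x^2 - y^2)) dA = -22π exp(-25) + 22π.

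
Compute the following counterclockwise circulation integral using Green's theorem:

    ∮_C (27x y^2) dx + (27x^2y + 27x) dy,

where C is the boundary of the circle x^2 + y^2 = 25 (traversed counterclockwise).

Green's theorem converts the closed line integral into a double integral over the enclosed region D:

    ∮_C P dx + Q dy = ∬_D (∂Q/∂x - ∂P/∂y) dA.

Here P = 27x y^2, Q = 27x^2y + 27x, so

    ∂Q/∂x = 54x y + 27,    ∂P/∂y = 54x y,
    ∂Q/∂x - ∂P/∂y = 27.

D is the region x^2 + y^2 ≤ 25. Evaluating the double integral:

In polar coordinates (x = r cos θ, y = r sin θ, dA = r dr dθ) the integrand becomes 27, so

    ∬_D (27) dA = ∫_0^{2π} ∫_0^{5} (27) · r dr dθ.

Inner (r from 0 to 5): 675/2.
Outer (θ from 0 to 2π): 675π.

Therefore ∮_C P dx + Q dy = 675π.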